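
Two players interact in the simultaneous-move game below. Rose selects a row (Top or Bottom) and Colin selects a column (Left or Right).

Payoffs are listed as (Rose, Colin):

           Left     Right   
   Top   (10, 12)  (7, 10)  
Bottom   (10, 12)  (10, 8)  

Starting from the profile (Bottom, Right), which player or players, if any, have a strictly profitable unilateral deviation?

Rose at (Bottom, Right) earns 10; deviating to Top yields 7 — not better.
Colin earns 8; deviating to Left yields 12 — a strict improvement.
Only Colin has a strictly profitable deviation.

Colin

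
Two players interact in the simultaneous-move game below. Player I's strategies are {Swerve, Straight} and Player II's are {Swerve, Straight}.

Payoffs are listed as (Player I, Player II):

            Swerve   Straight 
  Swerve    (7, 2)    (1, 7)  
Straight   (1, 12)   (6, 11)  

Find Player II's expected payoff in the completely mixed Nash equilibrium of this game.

First find x, the probability Player I plays Swerve, from Player II's indifference between Swerve and Straight: 2x + 12(1−x) = 7x + 11(1−x), giving x = 1/6.
Since Player II is indifferent in equilibrium, Player II's expected payoff equals the payoff from either column against (1/6, 5/6). Using Swerve: 2(1/6) + 12(5/6) = 31/3.

31/3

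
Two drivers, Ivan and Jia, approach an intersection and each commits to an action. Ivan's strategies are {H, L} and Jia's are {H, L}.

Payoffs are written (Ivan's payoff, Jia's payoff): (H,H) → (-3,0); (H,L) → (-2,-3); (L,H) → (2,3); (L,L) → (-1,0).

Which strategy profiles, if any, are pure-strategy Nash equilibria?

(H, H): Ivan prefers L (2 > -3) — not an equilibrium.
(H, L): Ivan prefers L (-1 > -2); Jia prefers H (0 > -3) — not an equilibrium.
(L, H): Ivan gets 2 ≥ -3 from H, and Jia gets 3 ≥ 0 from L — Nash equilibrium.
(L, L): Jia prefers H (3 > 0) — not an equilibrium.

(L, H)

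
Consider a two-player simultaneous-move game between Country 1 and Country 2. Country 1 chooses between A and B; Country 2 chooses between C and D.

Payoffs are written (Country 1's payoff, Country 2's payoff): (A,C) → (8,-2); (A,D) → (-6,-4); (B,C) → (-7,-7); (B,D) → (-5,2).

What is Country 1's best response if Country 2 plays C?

A

Against C, Country 1 earns 8 from A and -7 from B.
So A is the best response.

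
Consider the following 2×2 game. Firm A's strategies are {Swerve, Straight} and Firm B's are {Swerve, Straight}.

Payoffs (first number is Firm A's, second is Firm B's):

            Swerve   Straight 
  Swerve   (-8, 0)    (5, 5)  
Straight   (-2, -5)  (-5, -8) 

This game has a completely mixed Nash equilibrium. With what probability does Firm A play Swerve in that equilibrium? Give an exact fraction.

Let p be the probability that Firm A plays Swerve. In a completely mixed equilibrium, Firm B must be indifferent between Swerve and Straight.
Firm B's expected payoff from Swerve is −5(1−p); from Straight it is 5p − 8(1−p).
Setting these equal: 5p − 5 = 13p − 8, so p = 3/8.

3/8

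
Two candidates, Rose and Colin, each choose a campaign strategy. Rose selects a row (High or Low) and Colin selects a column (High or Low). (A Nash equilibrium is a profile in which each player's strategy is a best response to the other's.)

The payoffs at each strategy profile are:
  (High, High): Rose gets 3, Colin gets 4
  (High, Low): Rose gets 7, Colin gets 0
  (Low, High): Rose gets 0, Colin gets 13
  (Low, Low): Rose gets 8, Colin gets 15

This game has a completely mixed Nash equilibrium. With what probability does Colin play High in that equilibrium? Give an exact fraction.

Let q be the probability that Colin plays High. In a completely mixed equilibrium, Rose must be indifferent between High and Low.
Rose's expected payoff from High is 3q + 7(1−q); from Low it is 8(1−q).
Setting these equal: −4q + 7 = −8q + 8, so q = 1/4.

1/4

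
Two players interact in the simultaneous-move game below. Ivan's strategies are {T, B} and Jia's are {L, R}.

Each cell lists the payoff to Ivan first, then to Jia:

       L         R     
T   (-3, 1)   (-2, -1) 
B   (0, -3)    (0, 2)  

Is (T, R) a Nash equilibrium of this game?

At (T, R), Ivan earns -2; switching to B would give 0, so Ivan would deviate.
Jia earns -1; switching to L would give 1, so Jia would deviate.
Since at least one player can profitably deviate, this is not a Nash equilibrium.

No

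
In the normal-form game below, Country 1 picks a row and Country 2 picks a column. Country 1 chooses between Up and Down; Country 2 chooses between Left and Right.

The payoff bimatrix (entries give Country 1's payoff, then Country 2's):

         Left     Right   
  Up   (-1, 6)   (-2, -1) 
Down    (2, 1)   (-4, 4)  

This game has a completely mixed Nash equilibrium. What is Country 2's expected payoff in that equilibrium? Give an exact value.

5/2

First find x, the probability Country 1 plays Up, from Country 2's indifference between Left and Right: 6x + (1−x) = −x + 4(1−x), giving x = 3/10.
Since Country 2 is indifferent in equilibrium, Country 2's expected payoff equals the payoff from either column against (3/10, 7/10). Using Left: 6(3/10) + (7/10) = 5/2.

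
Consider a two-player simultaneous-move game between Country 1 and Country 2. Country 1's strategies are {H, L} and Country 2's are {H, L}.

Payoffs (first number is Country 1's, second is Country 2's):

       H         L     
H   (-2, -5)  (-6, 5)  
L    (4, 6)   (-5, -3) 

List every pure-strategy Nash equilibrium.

(L, H)

(H, H): Country 1 prefers L (4 > -2); Country 2 prefers L (5 > -5) — not an equilibrium.
(H, L): Country 1 prefers L (-5 > -6) — not an equilibrium.
(L, H): Country 1 gets 4 ≥ -2 from H, and Country 2 gets 6 ≥ -3 from L — Nash equilibrium.
(L, L): Country 2 prefers H (6 > -3) — not an equilibrium.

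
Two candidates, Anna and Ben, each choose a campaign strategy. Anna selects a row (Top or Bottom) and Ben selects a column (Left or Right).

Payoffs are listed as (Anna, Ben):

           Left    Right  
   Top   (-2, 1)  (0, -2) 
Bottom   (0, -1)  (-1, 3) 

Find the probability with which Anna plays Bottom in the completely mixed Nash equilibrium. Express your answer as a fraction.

Let p be the probability that Anna plays Top. In a completely mixed equilibrium, Ben must be indifferent between Left and Right.
Ben's expected payoff from Left is p − (1−p); from Right it is −2p + 3(1−p).
Setting these equal: 2p − 1 = −5p + 3, so p = 4/7.
Therefore Anna plays Bottom with probability 1 − 4/7 = 3/7.

3/7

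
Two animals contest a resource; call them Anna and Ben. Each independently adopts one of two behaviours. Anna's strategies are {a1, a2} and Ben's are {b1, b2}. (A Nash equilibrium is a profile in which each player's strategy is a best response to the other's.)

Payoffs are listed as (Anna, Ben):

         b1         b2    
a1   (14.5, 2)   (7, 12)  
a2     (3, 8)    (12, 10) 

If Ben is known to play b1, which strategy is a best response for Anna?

Against b1, Anna earns 14.5 from a1 and 3 from a2.
So a1 is the best response.

a1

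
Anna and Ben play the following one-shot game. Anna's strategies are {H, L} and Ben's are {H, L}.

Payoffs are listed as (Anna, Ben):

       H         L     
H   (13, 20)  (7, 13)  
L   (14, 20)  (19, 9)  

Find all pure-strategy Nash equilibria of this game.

(L, H)

(H, H): Anna prefers L (14 > 13) — not an equilibrium.
(H, L): Anna prefers L (19 > 7); Ben prefers H (20 > 13) — not an equilibrium.
(L, H): Anna gets 14 ≥ 13 from H, and Ben gets 20 ≥ 9 from L — Nash equilibrium.
(L, L): Ben prefers H (20 > 9) — not an equilibrium.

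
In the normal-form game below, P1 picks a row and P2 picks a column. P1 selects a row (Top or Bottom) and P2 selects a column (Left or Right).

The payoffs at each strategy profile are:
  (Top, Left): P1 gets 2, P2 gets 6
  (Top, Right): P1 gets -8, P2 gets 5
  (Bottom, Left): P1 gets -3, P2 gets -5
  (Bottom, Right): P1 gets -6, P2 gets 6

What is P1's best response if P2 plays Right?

Bottom

Against Right, P1 earns -8 from Top and -6 from Bottom.
So Bottom is the best response.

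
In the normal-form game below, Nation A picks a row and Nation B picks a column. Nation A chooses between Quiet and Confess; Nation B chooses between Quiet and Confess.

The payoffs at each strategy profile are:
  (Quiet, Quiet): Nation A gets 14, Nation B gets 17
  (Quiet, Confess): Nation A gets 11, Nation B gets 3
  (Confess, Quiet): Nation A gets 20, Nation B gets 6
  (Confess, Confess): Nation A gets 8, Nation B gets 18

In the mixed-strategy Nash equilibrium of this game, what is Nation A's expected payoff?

12

First find y, the probability Nation B plays Quiet, from Nation A's indifference between Quiet and Confess: 14y + 11(1−y) = 20y + 8(1−y), giving y = 1/3.
Since Nation A is indifferent in equilibrium, Nation A's expected payoff equals the payoff from either row against (1/3, 2/3). Using Quiet: 14(1/3) + 11(2/3) = 12.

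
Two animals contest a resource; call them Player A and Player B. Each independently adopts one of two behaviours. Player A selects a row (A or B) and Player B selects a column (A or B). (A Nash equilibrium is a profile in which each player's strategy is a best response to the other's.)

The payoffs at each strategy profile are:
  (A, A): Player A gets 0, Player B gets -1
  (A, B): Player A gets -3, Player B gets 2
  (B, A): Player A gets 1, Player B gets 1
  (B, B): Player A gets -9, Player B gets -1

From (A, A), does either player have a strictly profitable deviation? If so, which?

Player A at (A, A) earns 0; deviating to B yields 1 — a strict improvement.
Player B earns -1; deviating to B yields 2 — a strict improvement.
Both Player A and Player B have strictly profitable deviations.

Both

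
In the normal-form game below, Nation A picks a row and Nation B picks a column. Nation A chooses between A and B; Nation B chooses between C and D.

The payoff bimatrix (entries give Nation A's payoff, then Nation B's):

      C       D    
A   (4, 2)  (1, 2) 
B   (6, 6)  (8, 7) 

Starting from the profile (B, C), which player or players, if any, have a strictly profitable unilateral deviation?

Nation A at (B, C) earns 6; deviating to A yields 4 — not better.
Nation B earns 6; deviating to D yields 7 — a strict improvement.
Only Nation B has a strictly profitable deviation.

Nation B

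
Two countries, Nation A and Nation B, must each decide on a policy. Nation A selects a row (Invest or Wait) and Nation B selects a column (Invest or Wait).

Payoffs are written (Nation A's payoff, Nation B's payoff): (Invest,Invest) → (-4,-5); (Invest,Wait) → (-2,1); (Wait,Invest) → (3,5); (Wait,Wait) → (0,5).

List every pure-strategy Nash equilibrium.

(Wait, Invest) and (Wait, Wait)

(Invest, Invest): Nation A prefers Wait (3 > -4); Nation B prefers Wait (1 > -5) — not an equilibrium.
(Invest, Wait): Nation A prefers Wait (0 > -2) — not an equilibrium.
(Wait, Invest): Nation A gets 3 ≥ -4 from Invest, and Nation B gets 5 ≥ 5 from Wait — Nash equilibrium.
(Wait, Wait): Nation A gets 0 ≥ -2 from Invest, and Nation B gets 5 ≥ 5 from Invest — Nash equilibrium.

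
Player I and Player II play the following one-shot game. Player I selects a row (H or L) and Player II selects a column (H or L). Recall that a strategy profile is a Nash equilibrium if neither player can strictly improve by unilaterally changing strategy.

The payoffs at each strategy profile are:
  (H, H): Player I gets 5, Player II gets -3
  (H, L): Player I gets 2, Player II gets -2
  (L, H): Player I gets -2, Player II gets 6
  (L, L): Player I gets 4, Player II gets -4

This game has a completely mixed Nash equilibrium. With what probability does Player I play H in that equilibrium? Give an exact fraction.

Let r be the probability that Player I plays H. In a completely mixed equilibrium, Player II must be indifferent between H and L.
Player II's expected payoff from H is −3r + 6(1−r); from L it is −2r − 4(1−r).
Setting these equal: −9r + 6 = 2r − 4, so r = 10/11.

10/11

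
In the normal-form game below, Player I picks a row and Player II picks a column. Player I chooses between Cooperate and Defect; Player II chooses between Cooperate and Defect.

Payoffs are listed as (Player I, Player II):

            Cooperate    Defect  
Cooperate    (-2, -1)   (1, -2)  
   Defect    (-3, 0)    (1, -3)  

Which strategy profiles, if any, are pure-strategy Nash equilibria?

(Cooperate, Cooperate): Player I gets -2 ≥ -3 from Defect, and Player II gets -1 ≥ -2 from Defect — Nash equilibrium.
(Cooperate, Defect): Player II prefers Cooperate (-1 > -2) — not an equilibrium.
(Defect, Cooperate): Player I prefers Cooperate (-2 > -3) — not an equilibrium.
(Defect, Defect): Player II prefers Cooperate (0 > -3) — not an equilibrium.

(Cooperate, Cooperate)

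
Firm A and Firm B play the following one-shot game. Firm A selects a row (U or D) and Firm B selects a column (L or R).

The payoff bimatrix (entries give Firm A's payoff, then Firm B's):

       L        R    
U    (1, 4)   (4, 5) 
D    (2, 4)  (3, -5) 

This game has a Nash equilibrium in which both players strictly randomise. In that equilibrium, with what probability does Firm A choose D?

1/10

Let x be the probability that Firm A plays U. In a completely mixed equilibrium, Firm B must be indifferent between L and R.
Firm B's expected payoff from L is 4x + 4(1−x); from R it is 5x − 5(1−x).
Setting these equal: 4 = 10x − 5, so x = 9/10.
Therefore Firm A plays D with probability 1 − 9/10 = 1/10.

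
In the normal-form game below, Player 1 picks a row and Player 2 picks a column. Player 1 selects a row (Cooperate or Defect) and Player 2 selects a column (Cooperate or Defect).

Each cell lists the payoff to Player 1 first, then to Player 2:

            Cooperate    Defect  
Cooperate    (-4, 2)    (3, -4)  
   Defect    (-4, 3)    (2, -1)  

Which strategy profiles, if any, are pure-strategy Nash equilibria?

(Cooperate, Cooperate) and (Defect, Cooperate)

(Cooperate, Cooperate): Player 1 gets -4 ≥ -4 from Defect, and Player 2 gets 2 ≥ -4 from Defect — Nash equilibrium.
(Cooperate, Defect): Player 2 prefers Cooperate (2 > -4) — not an equilibrium.
(Defect, Cooperate): Player 1 gets -4 ≥ -4 from Cooperate, and Player 2 gets 3 ≥ -1 from Defect — Nash equilibrium.
(Defect, Defect): Player 1 prefers Cooperate (3 > 2); Player 2 prefers Cooperate (3 > -1) — not an equilibrium.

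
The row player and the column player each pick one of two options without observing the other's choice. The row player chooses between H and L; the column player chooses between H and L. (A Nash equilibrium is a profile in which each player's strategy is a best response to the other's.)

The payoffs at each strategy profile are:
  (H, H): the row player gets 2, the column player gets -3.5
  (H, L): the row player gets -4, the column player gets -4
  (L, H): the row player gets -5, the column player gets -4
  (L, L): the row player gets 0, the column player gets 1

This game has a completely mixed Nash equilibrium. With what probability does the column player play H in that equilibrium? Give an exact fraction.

4/11

Let y be the probability that the column player plays H. In a completely mixed equilibrium, the row player must be indifferent between H and L.
The row player's expected payoff from H is 2y − 4(1−y); from L it is −5y.
Setting these equal: 6y − 4 = −5y, so y = 4/11.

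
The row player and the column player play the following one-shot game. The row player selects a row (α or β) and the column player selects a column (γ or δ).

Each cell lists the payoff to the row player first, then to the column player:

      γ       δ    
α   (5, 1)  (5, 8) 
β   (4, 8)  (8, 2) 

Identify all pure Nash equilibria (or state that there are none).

none

(α, γ): the column player prefers δ (8 > 1) — not an equilibrium.
(α, δ): the row player prefers β (8 > 5) — not an equilibrium.
(β, γ): the row player prefers α (5 > 4) — not an equilibrium.
(β, δ): the column player prefers γ (8 > 2) — not an equilibrium.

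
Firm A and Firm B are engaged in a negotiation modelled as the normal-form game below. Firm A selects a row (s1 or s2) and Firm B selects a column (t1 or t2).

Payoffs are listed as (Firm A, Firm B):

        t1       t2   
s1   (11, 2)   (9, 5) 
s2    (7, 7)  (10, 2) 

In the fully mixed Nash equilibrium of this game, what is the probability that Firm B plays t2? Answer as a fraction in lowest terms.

Let y be the probability that Firm B plays t1. In a completely mixed equilibrium, Firm A must be indifferent between s1 and s2.
Firm A's expected payoff from s1 is 11y + 9(1−y); from s2 it is 7y + 10(1−y).
Setting these equal: 2y + 9 = −3y + 10, so y = 1/5.
Therefore Firm B plays t2 with probability 1 − 1/5 = 4/5.

4/5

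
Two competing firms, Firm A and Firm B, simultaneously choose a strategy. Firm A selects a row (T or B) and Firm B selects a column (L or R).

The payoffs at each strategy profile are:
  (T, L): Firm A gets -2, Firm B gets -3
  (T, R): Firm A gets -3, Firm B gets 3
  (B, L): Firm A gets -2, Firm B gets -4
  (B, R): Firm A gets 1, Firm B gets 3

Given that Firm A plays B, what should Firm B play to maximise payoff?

Against B, Firm B earns -4 from L and 3 from R.
So R is the best response.

R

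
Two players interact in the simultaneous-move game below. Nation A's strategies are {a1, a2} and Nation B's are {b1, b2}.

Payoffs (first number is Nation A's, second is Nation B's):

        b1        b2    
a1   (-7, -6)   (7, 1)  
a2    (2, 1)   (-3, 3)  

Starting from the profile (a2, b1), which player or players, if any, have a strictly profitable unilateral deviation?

Nation B

Nation A at (a2, b1) earns 2; deviating to a1 yields -7 — not better.
Nation B earns 1; deviating to b2 yields 3 — a strict improvement.
Only Nation B has a strictly profitable deviation.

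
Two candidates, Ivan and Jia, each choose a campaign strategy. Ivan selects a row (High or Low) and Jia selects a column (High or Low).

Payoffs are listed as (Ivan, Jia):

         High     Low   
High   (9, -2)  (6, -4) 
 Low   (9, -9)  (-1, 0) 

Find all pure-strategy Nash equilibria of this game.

(High, High): Ivan gets 9 ≥ 9 from Low, and Jia gets -2 ≥ -4 from Low — Nash equilibrium.
(High, Low): Jia prefers High (-2 > -4) — not an equilibrium.
(Low, High): Jia prefers Low (0 > -9) — not an equilibrium.
(Low, Low): Ivan prefers High (6 > -1) — not an equilibrium.

(High, High)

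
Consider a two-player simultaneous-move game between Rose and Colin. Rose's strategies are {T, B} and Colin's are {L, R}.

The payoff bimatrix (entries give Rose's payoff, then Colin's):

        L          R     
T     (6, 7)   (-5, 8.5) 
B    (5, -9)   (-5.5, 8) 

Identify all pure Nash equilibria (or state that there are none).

(T, L): Colin prefers R (8.5 > 7) — not an equilibrium.
(T, R): Rose gets -5 ≥ -5.5 from B, and Colin gets 8.5 ≥ 7 from L — Nash equilibrium.
(B, L): Rose prefers T (6 > 5); Colin prefers R (8 > -9) — not an equilibrium.
(B, R): Rose prefers T (-5 > -5.5) — not an equilibrium.

(T, R)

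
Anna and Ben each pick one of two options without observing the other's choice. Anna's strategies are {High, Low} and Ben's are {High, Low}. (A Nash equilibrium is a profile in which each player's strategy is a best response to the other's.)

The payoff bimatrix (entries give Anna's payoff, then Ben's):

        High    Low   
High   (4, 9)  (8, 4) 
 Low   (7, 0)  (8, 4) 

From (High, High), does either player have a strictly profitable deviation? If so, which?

Anna

Anna at (High, High) earns 4; deviating to Low yields 7 — a strict improvement.
Ben earns 9; deviating to Low yields 4 — not better.
Only Anna has a strictly profitable deviation.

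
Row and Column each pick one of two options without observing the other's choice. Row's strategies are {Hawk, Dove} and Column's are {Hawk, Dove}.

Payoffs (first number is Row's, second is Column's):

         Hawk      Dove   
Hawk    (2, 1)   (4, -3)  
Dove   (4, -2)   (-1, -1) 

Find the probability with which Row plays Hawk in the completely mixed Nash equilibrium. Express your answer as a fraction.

Let p be the probability that Row plays Hawk. In a completely mixed equilibrium, Column must be indifferent between Hawk and Dove.
Column's expected payoff from Hawk is p − 2(1−p); from Dove it is −3p − (1−p).
Setting these equal: 3p − 2 = −2p − 1, so p = 1/5.

1/5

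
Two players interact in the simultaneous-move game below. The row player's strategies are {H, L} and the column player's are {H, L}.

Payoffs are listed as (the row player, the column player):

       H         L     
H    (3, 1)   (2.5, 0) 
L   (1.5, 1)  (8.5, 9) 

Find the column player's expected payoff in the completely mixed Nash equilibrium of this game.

First find p, the probability the row player plays H, from the column player's indifference between H and L: p + (1−p) = 9(1−p), giving p = 8/9.
Since the column player is indifferent in equilibrium, the column player's expected payoff equals the payoff from either column against (8/9, 1/9). Using H: (8/9) + (1/9) = 1.

1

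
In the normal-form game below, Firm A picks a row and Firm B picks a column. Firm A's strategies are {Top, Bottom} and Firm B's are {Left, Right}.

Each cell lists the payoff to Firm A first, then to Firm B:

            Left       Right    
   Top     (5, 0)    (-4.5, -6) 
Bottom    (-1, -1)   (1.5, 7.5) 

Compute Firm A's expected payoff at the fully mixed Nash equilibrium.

First find q, the probability Firm B plays Left, from Firm A's indifference between Top and Bottom: 5q − 4.5(1−q) = −q + 1.5(1−q), giving q = 1/2.
Since Firm A is indifferent in equilibrium, Firm A's expected payoff equals the payoff from either row against (1/2, 1/2). Using Top: 5(1/2) − 4.5(1/2) = 1/4.

1/4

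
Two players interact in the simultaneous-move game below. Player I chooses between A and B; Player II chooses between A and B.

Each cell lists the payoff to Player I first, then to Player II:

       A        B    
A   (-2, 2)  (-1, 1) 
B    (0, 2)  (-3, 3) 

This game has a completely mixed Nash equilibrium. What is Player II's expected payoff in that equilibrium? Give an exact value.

2

First find x, the probability Player I plays A, from Player II's indifference between A and B: 2x + 2(1−x) = x + 3(1−x), giving x = 1/2.
Since Player II is indifferent in equilibrium, Player II's expected payoff equals the payoff from either column against (1/2, 1/2). Using A: 2(1/2) + 2(1/2) = 2.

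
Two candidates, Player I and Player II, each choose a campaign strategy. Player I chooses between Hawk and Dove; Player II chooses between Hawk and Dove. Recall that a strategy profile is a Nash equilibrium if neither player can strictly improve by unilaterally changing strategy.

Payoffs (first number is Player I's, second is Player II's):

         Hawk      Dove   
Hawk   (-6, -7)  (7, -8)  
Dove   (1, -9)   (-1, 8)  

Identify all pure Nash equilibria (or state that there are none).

(Hawk, Hawk): Player I prefers Dove (1 > -6) — not an equilibrium.
(Hawk, Dove): Player II prefers Hawk (-7 > -8) — not an equilibrium.
(Dove, Hawk): Player II prefers Dove (8 > -9) — not an equilibrium.
(Dove, Dove): Player I prefers Hawk (7 > -1) — not an equilibrium.

none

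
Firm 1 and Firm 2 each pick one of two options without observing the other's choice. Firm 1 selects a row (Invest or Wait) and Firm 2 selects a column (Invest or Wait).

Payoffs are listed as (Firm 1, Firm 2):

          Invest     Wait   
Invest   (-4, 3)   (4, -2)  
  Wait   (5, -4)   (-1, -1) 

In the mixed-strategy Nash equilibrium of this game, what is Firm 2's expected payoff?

-11/8

First find x, the probability Firm 1 plays Invest, from Firm 2's indifference between Invest and Wait: 3x − 4(1−x) = −2x − (1−x), giving x = 3/8.
Since Firm 2 is indifferent in equilibrium, Firm 2's expected payoff equals the payoff from either column against (3/8, 5/8). Using Invest: 3(3/8) − 4(5/8) = -11/8.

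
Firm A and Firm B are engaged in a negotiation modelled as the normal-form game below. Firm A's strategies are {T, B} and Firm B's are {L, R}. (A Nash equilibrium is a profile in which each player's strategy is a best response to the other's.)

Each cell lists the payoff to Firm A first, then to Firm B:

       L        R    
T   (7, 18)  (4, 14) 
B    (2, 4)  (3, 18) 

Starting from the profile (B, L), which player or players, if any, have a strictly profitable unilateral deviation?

Both

Firm A at (B, L) earns 2; deviating to T yields 7 — a strict improvement.
Firm B earns 4; deviating to R yields 18 — a strict improvement.
Both Firm A and Firm B have strictly profitable deviations.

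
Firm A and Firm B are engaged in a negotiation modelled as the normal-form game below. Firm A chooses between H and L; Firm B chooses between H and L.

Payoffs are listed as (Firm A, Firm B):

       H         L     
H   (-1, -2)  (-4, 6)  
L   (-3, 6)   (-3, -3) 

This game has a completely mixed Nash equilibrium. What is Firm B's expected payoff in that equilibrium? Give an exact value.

First find p, the probability Firm A plays H, from Firm B's indifference between H and L: −2p + 6(1−p) = 6p − 3(1−p), giving p = 9/17.
Since Firm B is indifferent in equilibrium, Firm B's expected payoff equals the payoff from either column against (9/17, 8/17). Using H: −2(9/17) + 6(8/17) = 30/17.

30/17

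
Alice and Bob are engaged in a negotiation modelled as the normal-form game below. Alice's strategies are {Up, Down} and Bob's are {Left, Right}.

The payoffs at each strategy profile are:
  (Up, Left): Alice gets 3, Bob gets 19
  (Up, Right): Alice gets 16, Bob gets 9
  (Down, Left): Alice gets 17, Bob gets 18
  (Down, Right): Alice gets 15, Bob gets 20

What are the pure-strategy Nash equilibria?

none

(Up, Left): Alice prefers Down (17 > 3) — not an equilibrium.
(Up, Right): Bob prefers Left (19 > 9) — not an equilibrium.
(Down, Left): Bob prefers Right (20 > 18) — not an equilibrium.
(Down, Right): Alice prefers Up (16 > 15) — not an equilibrium.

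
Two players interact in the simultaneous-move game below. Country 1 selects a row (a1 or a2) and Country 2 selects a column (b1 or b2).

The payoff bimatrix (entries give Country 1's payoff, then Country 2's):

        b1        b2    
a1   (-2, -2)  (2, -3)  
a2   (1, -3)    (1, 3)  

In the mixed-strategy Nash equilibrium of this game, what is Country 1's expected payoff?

1

First find q, the probability Country 2 plays b1, from Country 1's indifference between a1 and a2: −2q + 2(1−q) = q + (1−q), giving q = 1/4.
Since Country 1 is indifferent in equilibrium, Country 1's expected payoff equals the payoff from either row against (1/4, 3/4). Using a1: −2(1/4) + 2(3/4) = 1.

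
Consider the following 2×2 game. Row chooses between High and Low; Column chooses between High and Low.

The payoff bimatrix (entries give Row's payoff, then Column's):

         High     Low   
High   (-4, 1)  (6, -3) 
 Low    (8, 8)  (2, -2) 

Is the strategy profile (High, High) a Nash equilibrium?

No

At (High, High), Row earns -4; switching to Low would give 8, so Row would deviate.
Column earns 1; switching to Low would give -3, so Column has no profitable deviation.
Since at least one player can profitably deviate, this is not a Nash equilibrium.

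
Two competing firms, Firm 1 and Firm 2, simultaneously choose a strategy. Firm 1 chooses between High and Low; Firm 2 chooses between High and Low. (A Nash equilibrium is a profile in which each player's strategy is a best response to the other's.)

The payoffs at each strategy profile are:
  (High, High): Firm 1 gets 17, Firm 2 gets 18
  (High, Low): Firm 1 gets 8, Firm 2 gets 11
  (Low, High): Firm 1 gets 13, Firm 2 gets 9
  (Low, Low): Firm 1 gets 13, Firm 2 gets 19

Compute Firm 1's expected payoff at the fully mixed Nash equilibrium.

First find y, the probability Firm 2 plays High, from Firm 1's indifference between High and Low: 17y + 8(1−y) = 13y + 13(1−y), giving y = 5/9.
Since Firm 1 is indifferent in equilibrium, Firm 1's expected payoff equals the payoff from either row against (5/9, 4/9). Using High: 17(5/9) + 8(4/9) = 13.

13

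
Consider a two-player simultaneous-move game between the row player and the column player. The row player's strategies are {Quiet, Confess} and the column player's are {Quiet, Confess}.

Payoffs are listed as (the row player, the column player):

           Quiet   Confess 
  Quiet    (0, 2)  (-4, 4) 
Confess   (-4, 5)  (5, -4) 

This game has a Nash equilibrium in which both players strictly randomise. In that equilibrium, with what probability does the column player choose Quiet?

Let q be the probability that the column player plays Quiet. In a completely mixed equilibrium, the row player must be indifferent between Quiet and Confess.
The row player's expected payoff from Quiet is −4(1−q); from Confess it is −4q + 5(1−q).
Setting these equal: 4q − 4 = −9q + 5, so q = 9/13.

9/13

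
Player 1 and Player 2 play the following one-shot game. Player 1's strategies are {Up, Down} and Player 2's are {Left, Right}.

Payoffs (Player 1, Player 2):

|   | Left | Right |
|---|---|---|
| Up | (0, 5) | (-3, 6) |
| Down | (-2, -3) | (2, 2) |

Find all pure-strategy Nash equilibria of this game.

(Down, Right)

(Up, Left): Player 2 prefers Right (6 > 5) — not an equilibrium.
(Up, Right): Player 1 prefers Down (2 > -3) — not an equilibrium.
(Down, Left): Player 1 prefers Up (0 > -2); Player 2 prefers Right (2 > -3) — not an equilibrium.
(Down, Right): Player 1 gets 2 ≥ -3 from Up, and Player 2 gets 2 ≥ -3 from Left — Nash equilibrium.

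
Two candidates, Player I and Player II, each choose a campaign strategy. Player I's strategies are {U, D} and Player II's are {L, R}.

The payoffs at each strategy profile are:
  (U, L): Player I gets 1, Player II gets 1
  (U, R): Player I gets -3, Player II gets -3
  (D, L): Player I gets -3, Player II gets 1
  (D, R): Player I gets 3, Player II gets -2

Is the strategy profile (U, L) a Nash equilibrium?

Yes

At (U, L), Player I earns 1; switching to D would give -3, so Player I has no profitable deviation.
Player II earns 1; switching to R would give -3, so Player II has no profitable deviation.
Neither player can gain by a unilateral deviation, so this profile is a Nash equilibrium.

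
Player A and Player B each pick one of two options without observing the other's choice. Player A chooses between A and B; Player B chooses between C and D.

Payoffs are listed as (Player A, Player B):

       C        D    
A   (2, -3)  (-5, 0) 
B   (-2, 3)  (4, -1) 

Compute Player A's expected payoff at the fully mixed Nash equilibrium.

-2/13

First find q, the probability Player B plays C, from Player A's indifference between A and B: 2q − 5(1−q) = −2q + 4(1−q), giving q = 9/13.
Since Player A is indifferent in equilibrium, Player A's expected payoff equals the payoff from either row against (9/13, 4/13). Using A: 2(9/13) − 5(4/13) = -2/13.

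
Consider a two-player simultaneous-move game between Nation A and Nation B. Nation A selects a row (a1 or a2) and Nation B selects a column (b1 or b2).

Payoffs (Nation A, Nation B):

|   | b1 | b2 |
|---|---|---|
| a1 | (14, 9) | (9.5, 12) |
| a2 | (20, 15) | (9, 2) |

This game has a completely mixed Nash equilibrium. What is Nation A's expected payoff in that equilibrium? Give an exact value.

First find y, the probability Nation B plays b1, from Nation A's indifference between a1 and a2: 14y + 9.5(1−y) = 20y + 9(1−y), giving y = 1/13.
Since Nation A is indifferent in equilibrium, Nation A's expected payoff equals the payoff from either row against (1/13, 12/13). Using a1: 14(1/13) + 9.5(12/13) = 128/13.

128/13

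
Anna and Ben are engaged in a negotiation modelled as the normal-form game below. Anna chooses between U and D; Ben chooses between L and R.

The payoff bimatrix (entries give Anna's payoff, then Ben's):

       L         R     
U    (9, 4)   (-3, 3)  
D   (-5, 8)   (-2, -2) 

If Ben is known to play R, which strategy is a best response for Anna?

Against R, Anna earns -3 from U and -2 from D.
So D is the best response.

D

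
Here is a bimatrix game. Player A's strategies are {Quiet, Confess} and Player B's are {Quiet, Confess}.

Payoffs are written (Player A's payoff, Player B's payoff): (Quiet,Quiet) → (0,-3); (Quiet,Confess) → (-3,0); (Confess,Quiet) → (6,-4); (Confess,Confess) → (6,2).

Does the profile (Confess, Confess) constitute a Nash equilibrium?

Yes

At (Confess, Confess), Player A earns 6; switching to Quiet would give -3, so Player A has no profitable deviation.
Player B earns 2; switching to Quiet would give -4, so Player B has no profitable deviation.
Neither player can gain by a unilateral deviation, so this profile is a Nash equilibrium.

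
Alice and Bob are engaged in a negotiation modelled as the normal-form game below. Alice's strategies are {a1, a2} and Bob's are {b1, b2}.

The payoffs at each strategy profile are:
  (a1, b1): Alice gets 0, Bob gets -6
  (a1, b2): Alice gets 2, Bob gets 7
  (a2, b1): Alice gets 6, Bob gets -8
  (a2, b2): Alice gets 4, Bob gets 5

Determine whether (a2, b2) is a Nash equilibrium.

Yes

At (a2, b2), Alice earns 4; switching to a1 would give 2, so Alice has no profitable deviation.
Bob earns 5; switching to b1 would give -8, so Bob has no profitable deviation.
Neither player can gain by a unilateral deviation, so this profile is a Nash equilibrium.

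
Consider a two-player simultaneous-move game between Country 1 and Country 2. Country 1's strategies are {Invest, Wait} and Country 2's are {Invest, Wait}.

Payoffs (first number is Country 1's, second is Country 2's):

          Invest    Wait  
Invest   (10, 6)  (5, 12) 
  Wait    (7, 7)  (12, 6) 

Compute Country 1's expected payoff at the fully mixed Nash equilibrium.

First find y, the probability Country 2 plays Invest, from Country 1's indifference between Invest and Wait: 10y + 5(1−y) = 7y + 12(1−y), giving y = 7/10.
Since Country 1 is indifferent in equilibrium, Country 1's expected payoff equals the payoff from either row against (7/10, 3/10). Using Invest: 10(7/10) + 5(3/10) = 17/2.

17/2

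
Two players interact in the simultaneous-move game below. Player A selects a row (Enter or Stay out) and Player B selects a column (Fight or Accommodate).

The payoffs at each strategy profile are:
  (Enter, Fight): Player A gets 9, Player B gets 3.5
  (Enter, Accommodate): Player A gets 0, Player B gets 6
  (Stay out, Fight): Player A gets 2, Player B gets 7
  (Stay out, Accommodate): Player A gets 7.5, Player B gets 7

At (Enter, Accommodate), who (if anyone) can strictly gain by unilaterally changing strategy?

Player A at (Enter, Accommodate) earns 0; deviating to Stay out yields 7.5 — a strict improvement.
Player B earns 6; deviating to Fight yields 3.5 — not better.
Only Player A has a strictly profitable deviation.

Player A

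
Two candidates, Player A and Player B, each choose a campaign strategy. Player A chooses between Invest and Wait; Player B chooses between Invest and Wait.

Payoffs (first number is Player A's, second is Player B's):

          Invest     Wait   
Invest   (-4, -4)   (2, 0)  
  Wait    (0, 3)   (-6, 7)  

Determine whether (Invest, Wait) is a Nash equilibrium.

At (Invest, Wait), Player A earns 2; switching to Wait would give -6, so Player A has no profitable deviation.
Player B earns 0; switching to Invest would give -4, so Player B has no profitable deviation.
Neither player can gain by a unilateral deviation, so this profile is a Nash equilibrium.

Yes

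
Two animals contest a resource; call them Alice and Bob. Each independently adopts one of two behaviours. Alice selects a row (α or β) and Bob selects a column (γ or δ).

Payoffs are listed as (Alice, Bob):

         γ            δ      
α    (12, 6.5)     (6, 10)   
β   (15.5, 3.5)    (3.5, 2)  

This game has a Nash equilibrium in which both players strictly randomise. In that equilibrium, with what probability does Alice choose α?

3/10

Let x be the probability that Alice plays α. In a completely mixed equilibrium, Bob must be indifferent between γ and δ.
Bob's expected payoff from γ is 6.5x + 3.5(1−x); from δ it is 10x + 2(1−x).
Setting these equal: 3x + 3.5 = 8x + 2, so x = 3/10.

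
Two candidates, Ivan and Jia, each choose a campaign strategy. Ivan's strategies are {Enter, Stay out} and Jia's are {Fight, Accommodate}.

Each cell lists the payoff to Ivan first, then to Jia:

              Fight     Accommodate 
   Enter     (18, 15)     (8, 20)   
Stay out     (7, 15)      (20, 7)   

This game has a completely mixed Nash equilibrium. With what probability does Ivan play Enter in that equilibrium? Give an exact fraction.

Let x be the probability that Ivan plays Enter. In a completely mixed equilibrium, Jia must be indifferent between Fight and Accommodate.
Jia's expected payoff from Fight is 15x + 15(1−x); from Accommodate it is 20x + 7(1−x).
Setting these equal: 15 = 13x + 7, so x = 8/13.

8/13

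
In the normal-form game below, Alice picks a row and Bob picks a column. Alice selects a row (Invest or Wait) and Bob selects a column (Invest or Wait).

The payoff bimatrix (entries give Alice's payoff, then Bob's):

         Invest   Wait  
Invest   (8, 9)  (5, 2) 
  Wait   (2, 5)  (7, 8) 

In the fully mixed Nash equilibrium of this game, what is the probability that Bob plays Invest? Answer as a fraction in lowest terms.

1/4

Let q be the probability that Bob plays Invest. In a completely mixed equilibrium, Alice must be indifferent between Invest and Wait.
Alice's expected payoff from Invest is 8q + 5(1−q); from Wait it is 2q + 7(1−q).
Setting these equal: 3q + 5 = −5q + 7, so q = 1/4.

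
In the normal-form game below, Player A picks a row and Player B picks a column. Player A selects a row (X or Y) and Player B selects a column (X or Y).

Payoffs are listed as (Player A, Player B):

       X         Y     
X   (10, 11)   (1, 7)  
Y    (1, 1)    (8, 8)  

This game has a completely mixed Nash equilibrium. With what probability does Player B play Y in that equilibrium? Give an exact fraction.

9/16

Let c be the probability that Player B plays X. In a completely mixed equilibrium, Player A must be indifferent between X and Y.
Player A's expected payoff from X is 10c + (1−c); from Y it is c + 8(1−c).
Setting these equal: 9c + 1 = −7c + 8, so c = 7/16.
Therefore Player B plays Y with probability 1 − 7/16 = 9/16.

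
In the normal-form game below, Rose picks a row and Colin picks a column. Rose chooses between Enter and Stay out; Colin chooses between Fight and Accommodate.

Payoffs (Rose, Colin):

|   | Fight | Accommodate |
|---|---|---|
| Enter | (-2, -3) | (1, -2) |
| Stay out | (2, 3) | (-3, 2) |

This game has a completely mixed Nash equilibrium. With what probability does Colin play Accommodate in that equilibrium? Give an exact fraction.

1/2

Let q be the probability that Colin plays Fight. In a completely mixed equilibrium, Rose must be indifferent between Enter and Stay out.
Rose's expected payoff from Enter is −2q + (1−q); from Stay out it is 2q − 3(1−q).
Setting these equal: −3q + 1 = 5q − 3, so q = 1/2.
Therefore Colin plays Accommodate with probability 1 − 1/2 = 1/2.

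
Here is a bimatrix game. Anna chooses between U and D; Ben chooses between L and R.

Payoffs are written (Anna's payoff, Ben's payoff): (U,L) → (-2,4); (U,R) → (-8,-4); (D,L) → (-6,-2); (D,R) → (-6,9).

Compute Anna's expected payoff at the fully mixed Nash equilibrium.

-6

First find y, the probability Ben plays L, from Anna's indifference between U and D: −2y − 8(1−y) = −6y − 6(1−y), giving y = 1/3.
Since Anna is indifferent in equilibrium, Anna's expected payoff equals the payoff from either row against (1/3, 2/3). Using U: −2(1/3) − 8(2/3) = -6.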